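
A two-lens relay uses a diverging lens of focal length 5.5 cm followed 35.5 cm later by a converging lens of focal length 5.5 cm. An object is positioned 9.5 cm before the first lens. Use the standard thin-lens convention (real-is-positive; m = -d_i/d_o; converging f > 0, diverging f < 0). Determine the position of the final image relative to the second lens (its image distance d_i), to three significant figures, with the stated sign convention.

6.40 cm

First lens: d_i1 = 1/(1/(-5.5) - 1/9.5) = -3.483 cm.
The intermediate image is virtual, 3.483 cm to the left of lens 1, so d_o2 = L - d_i1 = 35.5 - (-3.483) = 38.983 cm.
Second lens: d_i2 = 1/(1/5.5 - 1/(38.983)) = 6.403 cm.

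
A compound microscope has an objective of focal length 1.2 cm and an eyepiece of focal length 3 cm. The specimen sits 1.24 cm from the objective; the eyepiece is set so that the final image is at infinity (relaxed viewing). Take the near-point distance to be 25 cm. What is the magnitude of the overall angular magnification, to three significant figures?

Objective: 1/d_i = 1/f_obj - 1/d_o = 1/1.2 - 1/1.24 = 0.02688 cm^-1, so d_i = 37.200 cm.
m_obj = -d_i/d_o = -37.200/1.24 = -30.000.
Eyepiece angular magnification (image at infinity): M_eye = D/f_e = 25/3 = 8.333.
Overall M = m_obj x M_eye = (-30.000)(8.333) = -250.00.
|M| = 250.00.

250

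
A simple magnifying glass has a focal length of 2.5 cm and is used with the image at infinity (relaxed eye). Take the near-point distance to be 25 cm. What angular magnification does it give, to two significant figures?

M = D/f = 25/2.5 = 10.000.

10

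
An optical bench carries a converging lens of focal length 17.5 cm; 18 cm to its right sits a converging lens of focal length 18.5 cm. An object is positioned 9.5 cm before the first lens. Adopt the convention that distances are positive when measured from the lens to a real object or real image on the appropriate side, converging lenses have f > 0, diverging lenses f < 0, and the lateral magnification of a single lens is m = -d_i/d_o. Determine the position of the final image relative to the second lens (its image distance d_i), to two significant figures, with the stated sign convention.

35 cm

Lens 1: 1/d_i1 = 1/f_1 - 1/d_o1 = 1/17.5 - 1/9.5 = -0.04812 cm^-1, so d_i1 = -20.781 cm.
With d_i1 < 0 the first image is virtual and lies on the object side; the object distance for lens 2 is d_o2 = 18 - (-20.781) = 38.781 cm.
Lens 2: 1/d_i2 = 1/f_2 - 1/d_o2 = 1/18.5 - 1/(38.781) = 0.02827 cm^-1, so d_i2 = 35.375 cm.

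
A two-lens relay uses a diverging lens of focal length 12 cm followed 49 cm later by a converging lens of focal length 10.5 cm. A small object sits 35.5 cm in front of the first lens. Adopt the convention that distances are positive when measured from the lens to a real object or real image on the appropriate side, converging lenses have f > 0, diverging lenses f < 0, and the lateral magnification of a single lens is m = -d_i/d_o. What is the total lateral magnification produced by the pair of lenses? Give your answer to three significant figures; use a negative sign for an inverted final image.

Lens 1: 1/d_i1 = 1/f_1 - 1/d_o1 = 1/(-12) - 1/35.5 = -0.11150 cm^-1, so d_i1 = -8.968 cm.
m_1 = -(-8.968)/35.5 = 0.2526.
The intermediate image is virtual, 8.968 cm to the left of lens 1, so d_o2 = L - d_i1 = 49 - (-8.968) = 57.968 cm.
Lens 2: 1/d_i2 = 1/f_2 - 1/d_o2 = 1/10.5 - 1/(57.968) = 0.07799 cm^-1, so d_i2 = 12.823 cm.
m_2 = -(12.823)/(57.968) = -0.2212.
Overall magnification: m = m_1 m_2 = -0.0559.

-0.0559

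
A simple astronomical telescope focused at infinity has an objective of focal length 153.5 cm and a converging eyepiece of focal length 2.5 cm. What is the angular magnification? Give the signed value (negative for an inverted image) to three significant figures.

-61.4

M = -f_obj/f_eye = -153.5/(2.5) = -61.400.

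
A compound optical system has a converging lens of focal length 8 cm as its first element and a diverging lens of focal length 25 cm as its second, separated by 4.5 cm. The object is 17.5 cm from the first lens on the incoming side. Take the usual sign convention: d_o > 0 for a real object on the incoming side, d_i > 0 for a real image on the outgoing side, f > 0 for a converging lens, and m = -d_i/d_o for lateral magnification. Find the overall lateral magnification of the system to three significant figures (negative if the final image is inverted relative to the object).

-1.43

First lens: d_i1 = 1/(1/8 - 1/17.5) = 14.737 cm.
m_1 = -(14.737)/17.5 = -0.8421.
Since 14.737 cm > 4.5 cm, the first image lies past the second lens and serves as a virtual object: d_o2 = L - d_i1 = -10.237 cm.
Second lens: d_i2 = 1/(1/(-25) - 1/(-10.237)) = 17.335 cm.
m_2 = -(17.335)/(-10.237) = 1.6934.
Overall magnification: m = m_1 m_2 = -1.4260.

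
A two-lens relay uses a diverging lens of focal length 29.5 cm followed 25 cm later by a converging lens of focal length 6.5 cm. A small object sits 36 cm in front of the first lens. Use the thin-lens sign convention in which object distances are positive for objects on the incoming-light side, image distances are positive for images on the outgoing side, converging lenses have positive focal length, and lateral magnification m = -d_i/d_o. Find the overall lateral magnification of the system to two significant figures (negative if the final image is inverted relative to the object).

Lens 1: 1/d_i1 = 1/f_1 - 1/d_o1 = 1/(-29.5) - 1/36 = -0.06168 cm^-1, so d_i1 = -16.214 cm.
m_1 = -(-16.214)/36 = 0.4504.
The intermediate image is virtual, 16.214 cm to the left of lens 1, so d_o2 = L - d_i1 = 25 - (-16.214) = 41.214 cm.
Lens 2: 1/d_i2 = 1/f_2 - 1/d_o2 = 1/6.5 - 1/(41.214) = 0.12958 cm^-1, so d_i2 = 7.717 cm.
m_2 = -(7.717)/(41.214) = -0.1872.
Overall magnification: m = m_1 m_2 = -0.0843.

-0.084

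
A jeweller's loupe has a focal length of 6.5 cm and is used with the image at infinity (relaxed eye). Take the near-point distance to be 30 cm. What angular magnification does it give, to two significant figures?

4.6

M = D/f = 30/6.5 = 4.615.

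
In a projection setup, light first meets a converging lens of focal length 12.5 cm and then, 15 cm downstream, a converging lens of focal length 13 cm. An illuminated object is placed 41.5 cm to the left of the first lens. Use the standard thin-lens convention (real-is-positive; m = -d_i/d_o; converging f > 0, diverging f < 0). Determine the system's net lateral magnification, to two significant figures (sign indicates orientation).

First lens: d_i1 = 1/(1/12.5 - 1/41.5) = 17.888 cm.
m_1 = -(17.888)/41.5 = -0.4310.
This image would form 17.888 cm past lens 1, i.e. 2.888 cm beyond lens 2, so it is a virtual object for lens 2: d_o2 = 15 - 17.888 = -2.888 cm.
Second lens: d_i2 = 1/(1/13 - 1/(-2.888)) = 2.363 cm.
m_2 = -(2.363)/(-2.888) = 0.8182.
Overall magnification: m = m_1 m_2 = -0.3527.

-0.35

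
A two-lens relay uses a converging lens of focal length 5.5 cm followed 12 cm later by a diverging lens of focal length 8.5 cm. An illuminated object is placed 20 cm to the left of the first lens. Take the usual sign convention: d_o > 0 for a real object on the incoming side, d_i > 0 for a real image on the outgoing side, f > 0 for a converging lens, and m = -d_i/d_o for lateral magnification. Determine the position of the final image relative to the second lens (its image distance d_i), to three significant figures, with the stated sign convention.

Applying the thin-lens equation to the first lens, 1/5.5 = 1/20 + 1/d_i1, which gives d_i1 = 7.586 cm.
Object distance for lens 2: d_o2 = 12 - 7.586 = 4.414 cm.
Applying the thin-lens equation again with f_2 = -8.5 cm and d_o2 = 4.414 cm gives d_i2 = -2.905 cm.

-2.91 cm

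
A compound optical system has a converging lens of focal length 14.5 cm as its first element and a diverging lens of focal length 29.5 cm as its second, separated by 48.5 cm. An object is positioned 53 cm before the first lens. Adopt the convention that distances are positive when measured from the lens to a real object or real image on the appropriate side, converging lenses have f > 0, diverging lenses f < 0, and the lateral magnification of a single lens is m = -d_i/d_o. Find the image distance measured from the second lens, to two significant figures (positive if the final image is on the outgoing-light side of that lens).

Applying the thin-lens equation to the first lens, 1/14.5 = 1/53 + 1/d_i1, which gives d_i1 = 19.961 cm.
Object distance for lens 2: d_o2 = 48.5 - 19.961 = 28.539 cm.
Applying the thin-lens equation again with f_2 = -29.5 cm and d_o2 = 28.539 cm gives d_i2 = -14.506 cm.

-15 cm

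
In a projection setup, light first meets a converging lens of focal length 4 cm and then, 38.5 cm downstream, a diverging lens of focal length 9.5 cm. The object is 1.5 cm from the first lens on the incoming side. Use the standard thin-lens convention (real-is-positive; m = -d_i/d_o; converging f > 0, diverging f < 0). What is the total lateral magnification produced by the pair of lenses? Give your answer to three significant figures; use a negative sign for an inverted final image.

0.302

First lens: d_i1 = 1/(1/4 - 1/1.5) = -2.400 cm.
m_1 = -(-2.400)/1.5 = 1.6000.
The intermediate image is virtual, 2.400 cm to the left of lens 1, so d_o2 = L - d_i1 = 38.5 - (-2.400) = 40.900 cm.
Second lens: d_i2 = 1/(1/(-9.5) - 1/(40.900)) = -7.709 cm.
m_2 = -(-7.709)/(40.900) = 0.1885.
Overall magnification: m = m_1 m_2 = 0.3016.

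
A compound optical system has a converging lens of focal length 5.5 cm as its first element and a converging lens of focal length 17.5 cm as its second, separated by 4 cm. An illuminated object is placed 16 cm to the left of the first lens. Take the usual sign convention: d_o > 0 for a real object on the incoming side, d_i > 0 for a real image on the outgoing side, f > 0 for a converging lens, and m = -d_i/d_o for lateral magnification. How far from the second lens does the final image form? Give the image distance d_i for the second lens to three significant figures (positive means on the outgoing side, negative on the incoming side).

Lens 1: 1/d_i1 = 1/f_1 - 1/d_o1 = 1/5.5 - 1/16 = 0.11932 cm^-1, so d_i1 = 8.381 cm.
Since 8.381 cm > 4 cm, the first image lies past the second lens and serves as a virtual object: d_o2 = L - d_i1 = -4.381 cm.
Lens 2: 1/d_i2 = 1/f_2 - 1/d_o2 = 1/17.5 - 1/(-4.381) = 0.28540 cm^-1, so d_i2 = 3.504 cm.

3.50 cm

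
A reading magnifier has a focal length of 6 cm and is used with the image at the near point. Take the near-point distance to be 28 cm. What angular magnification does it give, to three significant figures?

5.67

M = 1 + D/f = 1 + 28/6 = 5.667.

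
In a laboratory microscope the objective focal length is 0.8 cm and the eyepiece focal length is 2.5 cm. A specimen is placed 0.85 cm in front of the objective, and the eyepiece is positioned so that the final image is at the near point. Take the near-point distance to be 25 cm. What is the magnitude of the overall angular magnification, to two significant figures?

Objective: 1/d_i = 1/f_obj - 1/d_o = 1/0.8 - 1/0.85 = 0.07353 cm^-1, so d_i = 13.600 cm.
m_obj = -d_i/d_o = -13.600/0.85 = -16.000.
Eyepiece angular magnification (image at near point): M_eye = 1 + D/f_e = 1 + 25/2.5 = 11.000.
Overall M = m_obj x M_eye = (-16.000)(11.000) = -176.00.
|M| = 176.00.

180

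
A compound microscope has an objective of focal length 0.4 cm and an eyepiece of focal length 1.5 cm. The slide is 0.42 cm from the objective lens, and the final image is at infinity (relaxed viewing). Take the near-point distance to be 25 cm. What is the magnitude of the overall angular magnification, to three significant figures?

Objective: 1/d_i = 1/f_obj - 1/d_o = 1/0.4 - 1/0.42 = 0.11905 cm^-1, so d_i = 8.400 cm.
m_obj = -d_i/d_o = -8.400/0.42 = -20.000.
Eyepiece angular magnification (image at infinity): M_eye = D/f_e = 25/1.5 = 16.667.
Overall M = m_obj x M_eye = (-20.000)(16.667) = -333.33.
|M| = 333.33.

333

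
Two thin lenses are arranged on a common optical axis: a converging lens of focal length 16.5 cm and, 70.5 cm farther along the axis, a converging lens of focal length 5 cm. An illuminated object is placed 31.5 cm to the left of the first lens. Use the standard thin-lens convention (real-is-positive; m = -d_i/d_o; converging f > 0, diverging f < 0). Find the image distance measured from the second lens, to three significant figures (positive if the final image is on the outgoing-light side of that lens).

5.81 cm

Lens 1: 1/d_i1 = 1/f_1 - 1/d_o1 = 1/16.5 - 1/31.5 = 0.02886 cm^-1, so d_i1 = 34.650 cm.
That image sits 35.850 cm in front of the second lens, so d_o2 = 35.850 cm.
Lens 2: 1/d_i2 = 1/f_2 - 1/d_o2 = 1/5 - 1/(35.850) = 0.17211 cm^-1, so d_i2 = 5.810 cm.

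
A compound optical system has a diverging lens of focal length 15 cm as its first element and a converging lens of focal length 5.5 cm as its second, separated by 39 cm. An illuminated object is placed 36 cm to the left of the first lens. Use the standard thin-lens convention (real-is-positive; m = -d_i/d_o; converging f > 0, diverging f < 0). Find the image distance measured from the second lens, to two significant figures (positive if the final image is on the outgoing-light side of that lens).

6.2 cm

Applying the thin-lens equation to the first lens, 1/(-15) = 1/36 + 1/d_i1, which gives d_i1 = -10.588 cm.
The intermediate image is virtual, 10.588 cm to the left of lens 1, so d_o2 = L - d_i1 = 39 - (-10.588) = 49.588 cm.
Applying the thin-lens equation again with f_2 = 5.5 cm and d_o2 = 49.588 cm gives d_i2 = 6.186 cm.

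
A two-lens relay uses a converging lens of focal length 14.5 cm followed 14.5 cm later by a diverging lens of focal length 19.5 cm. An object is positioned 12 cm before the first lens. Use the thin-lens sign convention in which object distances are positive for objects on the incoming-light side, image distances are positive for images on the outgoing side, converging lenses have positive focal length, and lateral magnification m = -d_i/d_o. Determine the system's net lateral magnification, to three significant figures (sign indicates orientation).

1.09

Lens 1: 1/d_i1 = 1/f_1 - 1/d_o1 = 1/14.5 - 1/12 = -0.01437 cm^-1, so d_i1 = -69.600 cm.
m_1 = -(-69.600)/12 = 5.8000.
With d_i1 < 0 the first image is virtual and lies on the object side; the object distance for lens 2 is d_o2 = 14.5 - (-69.600) = 84.100 cm.
Lens 2: 1/d_i2 = 1/f_2 - 1/d_o2 = 1/(-19.5) - 1/(84.100) = -0.06317 cm^-1, so d_i2 = -15.830 cm.
m_2 = -(-15.830)/(84.100) = 0.1882.
Total m = m_1 x m_2 = (5.8000)(0.1882) = 1.0917.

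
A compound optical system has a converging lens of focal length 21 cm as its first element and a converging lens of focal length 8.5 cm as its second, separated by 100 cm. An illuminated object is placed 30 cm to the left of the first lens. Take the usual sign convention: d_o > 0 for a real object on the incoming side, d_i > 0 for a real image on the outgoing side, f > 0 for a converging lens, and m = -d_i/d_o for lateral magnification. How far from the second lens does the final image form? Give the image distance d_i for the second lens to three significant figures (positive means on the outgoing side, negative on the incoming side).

First lens: d_i1 = 1/(1/21 - 1/30) = 70.000 cm.
That image sits 30.000 cm in front of the second lens, so d_o2 = 30.000 cm.
Second lens: d_i2 = 1/(1/8.5 - 1/(30.000)) = 11.860 cm.

11.9 cm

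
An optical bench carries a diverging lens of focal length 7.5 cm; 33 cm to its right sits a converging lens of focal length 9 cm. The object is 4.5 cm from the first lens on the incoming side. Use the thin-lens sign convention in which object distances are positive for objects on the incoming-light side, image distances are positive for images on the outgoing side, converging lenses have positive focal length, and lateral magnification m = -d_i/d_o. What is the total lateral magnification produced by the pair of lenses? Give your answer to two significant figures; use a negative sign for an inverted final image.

-0.21

Applying the thin-lens equation to the first lens, 1/(-7.5) = 1/4.5 + 1/d_i1, which gives d_i1 = -2.813 cm.
Its lateral magnification is m_1 = -d_i1/d_o1 = -(-2.813)/4.5 = 0.6250.
The intermediate image is virtual, 2.813 cm to the left of lens 1, so d_o2 = L - d_i1 = 33 - (-2.813) = 35.812 cm.
Applying the thin-lens equation again with f_2 = 9 cm and d_o2 = 35.812 cm gives d_i2 = 12.021 cm.
m_2 = -(12.021)/(35.812) = -0.3357.
Total m = m_1 x m_2 = (0.6250)(-0.3357) = -0.2098.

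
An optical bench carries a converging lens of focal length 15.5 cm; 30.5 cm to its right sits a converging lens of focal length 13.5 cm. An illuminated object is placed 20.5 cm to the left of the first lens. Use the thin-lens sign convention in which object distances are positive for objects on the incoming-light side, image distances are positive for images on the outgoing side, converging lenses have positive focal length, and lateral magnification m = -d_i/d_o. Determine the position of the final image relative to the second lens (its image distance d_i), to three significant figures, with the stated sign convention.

9.58 cm

First lens: d_i1 = 1/(1/15.5 - 1/20.5) = 63.550 cm.
Since 63.550 cm > 30.5 cm, the first image lies past the second lens and serves as a virtual object: d_o2 = L - d_i1 = -33.050 cm.
Second lens: d_i2 = 1/(1/13.5 - 1/(-33.050)) = 9.585 cm.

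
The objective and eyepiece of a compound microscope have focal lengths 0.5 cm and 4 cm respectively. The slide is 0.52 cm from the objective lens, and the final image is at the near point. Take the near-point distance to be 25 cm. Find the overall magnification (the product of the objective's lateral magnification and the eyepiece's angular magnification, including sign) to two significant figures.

-180

Objective: 1/d_i = 1/f_obj - 1/d_o = 1/0.5 - 1/0.52 = 0.07692 cm^-1, so d_i = 13.000 cm.
m_obj = -d_i/d_o = -13.000/0.52 = -25.000.
Eyepiece angular magnification (image at near point): M_eye = 1 + D/f_e = 1 + 25/4 = 7.250.
Overall M = m_obj x M_eye = (-25.000)(7.250) = -181.25.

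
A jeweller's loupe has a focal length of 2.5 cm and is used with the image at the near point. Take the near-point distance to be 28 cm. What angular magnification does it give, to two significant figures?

M = 1 + D/f = 1 + 28/2.5 = 12.200.

12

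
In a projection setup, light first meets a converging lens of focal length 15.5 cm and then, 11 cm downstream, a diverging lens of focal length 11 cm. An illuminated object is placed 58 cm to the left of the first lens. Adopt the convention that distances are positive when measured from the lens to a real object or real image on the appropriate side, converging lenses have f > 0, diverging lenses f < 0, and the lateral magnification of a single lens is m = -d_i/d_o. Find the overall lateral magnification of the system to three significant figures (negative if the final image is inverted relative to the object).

-4.74

Lens 1: 1/d_i1 = 1/f_1 - 1/d_o1 = 1/15.5 - 1/58 = 0.04727 cm^-1, so d_i1 = 21.153 cm.
m_1 = -(21.153)/58 = -0.3647.
This image would form 21.153 cm past lens 1, i.e. 10.153 cm beyond lens 2, so it is a virtual object for lens 2: d_o2 = 11 - 21.153 = -10.153 cm.
Lens 2: 1/d_i2 = 1/f_2 - 1/d_o2 = 1/(-11) - 1/(-10.153) = 0.00758 cm^-1, so d_i2 = 131.847 cm.
m_2 = -(131.847)/(-10.153) = 12.9861.
Total m = m_1 x m_2 = (-0.3647)(12.9861) = -4.7361.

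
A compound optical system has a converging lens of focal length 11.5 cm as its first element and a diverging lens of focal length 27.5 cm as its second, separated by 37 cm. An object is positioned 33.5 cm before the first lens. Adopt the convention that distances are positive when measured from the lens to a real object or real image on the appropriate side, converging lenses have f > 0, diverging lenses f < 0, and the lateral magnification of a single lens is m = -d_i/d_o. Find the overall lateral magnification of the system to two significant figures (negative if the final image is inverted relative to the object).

-0.31

Lens 1: 1/d_i1 = 1/f_1 - 1/d_o1 = 1/11.5 - 1/33.5 = 0.05711 cm^-1, so d_i1 = 17.511 cm.
m_1 = -(17.511)/33.5 = -0.5227.
That image sits 19.489 cm in front of the second lens, so d_o2 = 19.489 cm.
Lens 2: 1/d_i2 = 1/f_2 - 1/d_o2 = 1/(-27.5) - 1/(19.489) = -0.08768 cm^-1, so d_i2 = -11.406 cm.
m_2 = -(-11.406)/(19.489) = 0.5852.
The system's lateral magnification is m_1 m_2 = (-0.5227)(0.5852) = -0.3059.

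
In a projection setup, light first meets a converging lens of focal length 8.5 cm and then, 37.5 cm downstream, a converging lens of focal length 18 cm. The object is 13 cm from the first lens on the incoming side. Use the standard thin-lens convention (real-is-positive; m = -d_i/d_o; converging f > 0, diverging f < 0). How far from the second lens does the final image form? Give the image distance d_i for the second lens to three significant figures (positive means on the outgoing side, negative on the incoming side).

First lens: d_i1 = 1/(1/8.5 - 1/13) = 24.556 cm.
Object distance for lens 2: d_o2 = 37.5 - 24.556 = 12.944 cm.
Second lens: d_i2 = 1/(1/18 - 1/(12.944)) = -46.088 cm.

-46.1 cm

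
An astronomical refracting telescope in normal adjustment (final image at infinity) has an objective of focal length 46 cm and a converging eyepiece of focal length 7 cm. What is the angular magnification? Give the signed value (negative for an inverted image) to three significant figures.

M = -f_obj/f_eye = -46/(7) = -6.571.

-6.57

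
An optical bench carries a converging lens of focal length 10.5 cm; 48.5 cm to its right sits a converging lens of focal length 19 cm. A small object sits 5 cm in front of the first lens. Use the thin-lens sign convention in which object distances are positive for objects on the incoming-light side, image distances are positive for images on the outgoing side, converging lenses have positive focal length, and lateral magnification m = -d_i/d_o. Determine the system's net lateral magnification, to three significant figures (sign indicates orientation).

-0.929

Applying the thin-lens equation to the first lens, 1/10.5 = 1/5 + 1/d_i1, which gives d_i1 = -9.545 cm.
Its lateral magnification is m_1 = -d_i1/d_o1 = -(-9.545)/5 = 1.9091.
The intermediate image is virtual, 9.545 cm to the left of lens 1, so d_o2 = L - d_i1 = 48.5 - (-9.545) = 58.045 cm.
Applying the thin-lens equation again with f_2 = 19 cm and d_o2 = 58.045 cm gives d_i2 = 28.246 cm.
m_2 = -(28.246)/(58.045) = -0.4866.
The system's lateral magnification is m_1 m_2 = (1.9091)(-0.4866) = -0.9290.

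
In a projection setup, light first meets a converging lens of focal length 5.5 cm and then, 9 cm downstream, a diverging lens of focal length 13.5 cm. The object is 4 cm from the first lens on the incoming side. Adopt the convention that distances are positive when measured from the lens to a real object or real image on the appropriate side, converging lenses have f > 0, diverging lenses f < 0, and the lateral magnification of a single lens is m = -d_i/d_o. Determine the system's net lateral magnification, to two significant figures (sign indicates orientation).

1.3

Applying the thin-lens equation to the first lens, 1/5.5 = 1/4 + 1/d_i1, which gives d_i1 = -14.667 cm.
Its lateral magnification is m_1 = -d_i1/d_o1 = -(-14.667)/4 = 3.6667.
The intermediate image is virtual, 14.667 cm to the left of lens 1, so d_o2 = L - d_i1 = 9 - (-14.667) = 23.667 cm.
Applying the thin-lens equation again with f_2 = -13.5 cm and d_o2 = 23.667 cm gives d_i2 = -8.596 cm.
m_2 = -(-8.596)/(23.667) = 0.3632.
Overall magnification: m = m_1 m_2 = 1.3318.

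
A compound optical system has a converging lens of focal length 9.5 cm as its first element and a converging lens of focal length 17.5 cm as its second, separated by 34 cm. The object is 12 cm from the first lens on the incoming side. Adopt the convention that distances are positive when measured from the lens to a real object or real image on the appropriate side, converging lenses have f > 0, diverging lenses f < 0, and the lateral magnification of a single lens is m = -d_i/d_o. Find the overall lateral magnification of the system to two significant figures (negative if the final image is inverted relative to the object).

-2.3

Applying the thin-lens equation to the first lens, 1/9.5 = 1/12 + 1/d_i1, which gives d_i1 = 45.600 cm.
Its lateral magnification is m_1 = -d_i1/d_o1 = -(45.600)/12 = -3.8000.
Since 45.600 cm > 34 cm, the first image lies past the second lens and serves as a virtual object: d_o2 = L - d_i1 = -11.600 cm.
Applying the thin-lens equation again with f_2 = 17.5 cm and d_o2 = -11.600 cm gives d_i2 = 6.976 cm.
m_2 = -(6.976)/(-11.600) = 0.6014.
Total m = m_1 x m_2 = (-3.8000)(0.6014) = -2.2852.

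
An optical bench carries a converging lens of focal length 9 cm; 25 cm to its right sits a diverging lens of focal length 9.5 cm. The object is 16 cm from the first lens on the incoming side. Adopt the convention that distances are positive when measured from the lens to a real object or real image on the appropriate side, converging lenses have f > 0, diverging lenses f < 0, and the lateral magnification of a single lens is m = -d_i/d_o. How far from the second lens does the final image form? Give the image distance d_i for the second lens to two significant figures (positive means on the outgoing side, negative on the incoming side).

Applying the thin-lens equation to the first lens, 1/9 = 1/16 + 1/d_i1, which gives d_i1 = 20.571 cm.
That image sits 4.429 cm in front of the second lens, so d_o2 = 4.429 cm.
Applying the thin-lens equation again with f_2 = -9.5 cm and d_o2 = 4.429 cm gives d_i2 = -3.021 cm.

-3.0 cm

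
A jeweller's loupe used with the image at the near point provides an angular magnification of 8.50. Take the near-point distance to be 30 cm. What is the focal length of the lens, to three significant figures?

For the image at the near point, M = 1 + D/f.
f = D/(M - 1) = 30/(8.5 - 1) = 4.000 cm.

4.00 cm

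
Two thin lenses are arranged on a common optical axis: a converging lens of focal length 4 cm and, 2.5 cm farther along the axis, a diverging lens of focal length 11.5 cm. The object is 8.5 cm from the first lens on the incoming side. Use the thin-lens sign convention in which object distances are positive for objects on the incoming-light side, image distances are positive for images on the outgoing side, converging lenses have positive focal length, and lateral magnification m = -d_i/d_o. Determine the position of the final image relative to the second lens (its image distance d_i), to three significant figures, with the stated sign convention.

First lens: d_i1 = 1/(1/4 - 1/8.5) = 7.556 cm.
Since 7.556 cm > 2.5 cm, the first image lies past the second lens and serves as a virtual object: d_o2 = L - d_i1 = -5.056 cm.
Second lens: d_i2 = 1/(1/(-11.5) - 1/(-5.056)) = 9.022 cm.

9.02 cm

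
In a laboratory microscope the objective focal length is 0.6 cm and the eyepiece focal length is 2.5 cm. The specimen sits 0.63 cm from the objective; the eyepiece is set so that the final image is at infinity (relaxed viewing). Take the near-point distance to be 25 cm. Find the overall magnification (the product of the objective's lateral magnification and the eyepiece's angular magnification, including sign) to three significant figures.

-200

Objective: 1/d_i = 1/f_obj - 1/d_o = 1/0.6 - 1/0.63 = 0.07937 cm^-1, so d_i = 12.600 cm.
m_obj = -d_i/d_o = -12.600/0.63 = -20.000.
Eyepiece angular magnification (image at infinity): M_eye = D/f_e = 25/2.5 = 10.000.
Overall M = m_obj x M_eye = (-20.000)(10.000) = -200.00.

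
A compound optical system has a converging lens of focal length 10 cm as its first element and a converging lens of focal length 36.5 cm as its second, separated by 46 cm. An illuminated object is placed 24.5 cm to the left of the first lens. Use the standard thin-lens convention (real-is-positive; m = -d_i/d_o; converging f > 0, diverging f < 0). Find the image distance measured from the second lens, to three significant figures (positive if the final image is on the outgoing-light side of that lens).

Applying the thin-lens equation to the first lens, 1/10 = 1/24.5 + 1/d_i1, which gives d_i1 = 16.897 cm.
That image sits 29.103 cm in front of the second lens, so d_o2 = 29.103 cm.
Applying the thin-lens equation again with f_2 = 36.5 cm and d_o2 = 29.103 cm gives d_i2 = -143.618 cm.

-144 cm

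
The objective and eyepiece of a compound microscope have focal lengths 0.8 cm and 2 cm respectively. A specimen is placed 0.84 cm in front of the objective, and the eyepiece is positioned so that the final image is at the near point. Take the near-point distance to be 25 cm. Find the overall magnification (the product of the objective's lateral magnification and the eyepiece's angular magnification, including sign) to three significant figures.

Objective: 1/d_i = 1/f_obj - 1/d_o = 1/0.8 - 1/0.84 = 0.05952 cm^-1, so d_i = 16.800 cm.
m_obj = -d_i/d_o = -16.800/0.84 = -20.000.
Eyepiece angular magnification (image at near point): M_eye = 1 + D/f_e = 1 + 25/2 = 13.500.
Overall M = m_obj x M_eye = (-20.000)(13.500) = -270.00.

-270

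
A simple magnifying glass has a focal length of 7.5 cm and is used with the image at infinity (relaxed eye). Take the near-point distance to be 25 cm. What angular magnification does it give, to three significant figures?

M = D/f = 25/7.5 = 3.333.

3.33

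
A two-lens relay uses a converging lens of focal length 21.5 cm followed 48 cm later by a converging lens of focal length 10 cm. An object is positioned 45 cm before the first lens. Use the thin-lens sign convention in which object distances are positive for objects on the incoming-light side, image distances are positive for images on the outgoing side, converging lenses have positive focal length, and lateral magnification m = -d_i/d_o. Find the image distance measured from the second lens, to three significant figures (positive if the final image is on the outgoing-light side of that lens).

Applying the thin-lens equation to the first lens, 1/21.5 = 1/45 + 1/d_i1, which gives d_i1 = 41.170 cm.
That image sits 6.830 cm in front of the second lens, so d_o2 = 6.830 cm.
Applying the thin-lens equation again with f_2 = 10 cm and d_o2 = 6.830 cm gives d_i2 = -21.544 cm.

-21.5 cm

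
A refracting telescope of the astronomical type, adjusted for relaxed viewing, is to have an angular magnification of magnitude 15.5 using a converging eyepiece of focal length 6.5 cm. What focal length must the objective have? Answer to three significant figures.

101 cm

|M| = f_obj/|f_eye|, so f_obj = |M| x |f_eye| = 15.5 x 6.5 = 100.750 cm.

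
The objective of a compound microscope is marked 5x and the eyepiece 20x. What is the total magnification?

The overall magnification of a compound microscope is the product of the objective and eyepiece magnifications:
M = M_obj x M_eye = 5 x 20 = 100.

100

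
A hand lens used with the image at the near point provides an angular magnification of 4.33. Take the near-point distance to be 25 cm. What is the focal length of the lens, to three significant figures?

7.51 cm

For the image at the near point, M = 1 + D/f.
f = D/(M - 1) = 25/(4.33 - 1) = 7.508 cm.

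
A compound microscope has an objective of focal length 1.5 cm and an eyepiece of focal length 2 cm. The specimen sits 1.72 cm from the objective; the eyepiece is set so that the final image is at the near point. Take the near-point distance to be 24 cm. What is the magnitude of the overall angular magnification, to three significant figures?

Objective: 1/d_i = 1/f_obj - 1/d_o = 1/1.5 - 1/1.72 = 0.08527 cm^-1, so d_i = 11.727 cm.
m_obj = -d_i/d_o = -11.727/1.72 = -6.818.
Eyepiece angular magnification (image at near point): M_eye = 1 + D/f_e = 1 + 24/2 = 13.000.
Overall M = m_obj x M_eye = (-6.818)(13.000) = -88.64.
|M| = 88.64.

88.6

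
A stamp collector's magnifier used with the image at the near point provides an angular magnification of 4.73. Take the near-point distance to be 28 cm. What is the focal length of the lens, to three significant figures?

7.51 cm

For the image at the near point, M = 1 + D/f.
f = D/(M - 1) = 28/(4.73 - 1) = 7.507 cm.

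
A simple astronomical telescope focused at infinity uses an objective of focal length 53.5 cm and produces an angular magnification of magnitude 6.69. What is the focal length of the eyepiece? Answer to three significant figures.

|M| = f_obj/f_eye, so f_eye = f_obj/|M| = 53.5/6.69 = 7.997 cm.

8.00 cm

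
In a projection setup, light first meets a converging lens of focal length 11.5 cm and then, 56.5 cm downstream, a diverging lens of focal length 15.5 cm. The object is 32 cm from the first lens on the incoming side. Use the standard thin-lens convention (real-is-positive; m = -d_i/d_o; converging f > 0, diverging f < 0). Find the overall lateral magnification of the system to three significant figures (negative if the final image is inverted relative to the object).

Lens 1: 1/d_i1 = 1/f_1 - 1/d_o1 = 1/11.5 - 1/32 = 0.05571 cm^-1, so d_i1 = 17.951 cm.
m_1 = -(17.951)/32 = -0.5610.
That image sits 38.549 cm in front of the second lens, so d_o2 = 38.549 cm.
Lens 2: 1/d_i2 = 1/f_2 - 1/d_o2 = 1/(-15.5) - 1/(38.549) = -0.09046 cm^-1, so d_i2 = -11.055 cm.
m_2 = -(-11.055)/(38.549) = 0.2868.
Overall magnification: m = m_1 m_2 = -0.1609.

-0.161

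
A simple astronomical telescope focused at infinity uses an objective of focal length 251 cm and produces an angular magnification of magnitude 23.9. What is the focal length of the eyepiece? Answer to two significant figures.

11 cm

|M| = f_obj/f_eye, so f_eye = f_obj/|M| = 251/23.9 = 10.502 cm.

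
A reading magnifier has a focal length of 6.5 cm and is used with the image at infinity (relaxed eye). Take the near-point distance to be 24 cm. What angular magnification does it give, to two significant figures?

3.7

M = D/f = 24/6.5 = 3.692.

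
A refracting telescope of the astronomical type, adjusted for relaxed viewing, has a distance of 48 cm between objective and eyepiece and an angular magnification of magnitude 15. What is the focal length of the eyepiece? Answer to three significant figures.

3.00 cm

In normal adjustment the tube length equals f_obj + f_eye and |M| = f_obj/f_eye.
So f_obj = 15 f_eye and 15 f_eye + f_eye = 48 cm, giving f_eye = 48/16 = 3.000 cm and f_obj = 45.000 cm.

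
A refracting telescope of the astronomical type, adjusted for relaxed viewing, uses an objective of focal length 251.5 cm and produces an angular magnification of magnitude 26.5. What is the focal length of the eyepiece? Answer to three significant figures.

|M| = f_obj/f_eye, so f_eye = f_obj/|M| = 251.5/26.5 = 9.491 cm.

9.49 cm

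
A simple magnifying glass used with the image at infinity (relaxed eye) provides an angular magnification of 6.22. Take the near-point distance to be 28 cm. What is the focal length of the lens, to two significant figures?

4.5 cm

For the image at infinity, M = D/f.
f = D/M = 28/6.22 = 4.502 cm.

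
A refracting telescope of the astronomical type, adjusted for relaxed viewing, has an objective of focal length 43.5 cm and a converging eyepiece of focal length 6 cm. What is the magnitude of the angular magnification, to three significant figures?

|M| = f_obj/|f_eye| = 43.5/6 = 7.250.

7.25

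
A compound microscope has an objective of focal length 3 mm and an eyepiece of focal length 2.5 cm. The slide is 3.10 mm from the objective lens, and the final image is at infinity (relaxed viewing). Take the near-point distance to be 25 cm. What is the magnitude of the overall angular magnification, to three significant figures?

Convert to cm: f_obj = 3 mm = 0.3 cm; d_o = 3.10 mm = 0.31 cm.
Objective: 1/d_i = 1/f_obj - 1/d_o = 1/0.3 - 1/0.31 = 0.10753 cm^-1, so d_i = 9.300 cm.
m_obj = -d_i/d_o = -9.300/0.31 = -30.000.
Eyepiece angular magnification (image at infinity): M_eye = D/f_e = 25/2.5 = 10.000.
Overall M = m_obj x M_eye = (-30.000)(10.000) = -300.00.
|M| = 300.00.

300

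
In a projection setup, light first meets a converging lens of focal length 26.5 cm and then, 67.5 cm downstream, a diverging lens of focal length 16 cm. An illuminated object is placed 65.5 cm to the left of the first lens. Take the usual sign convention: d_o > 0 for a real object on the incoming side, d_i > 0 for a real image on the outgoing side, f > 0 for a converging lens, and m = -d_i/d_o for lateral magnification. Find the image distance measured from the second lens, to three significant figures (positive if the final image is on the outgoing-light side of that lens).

-9.43 cm

Applying the thin-lens equation to the first lens, 1/26.5 = 1/65.5 + 1/d_i1, which gives d_i1 = 44.506 cm.
Object distance for lens 2: d_o2 = 67.5 - 44.506 = 22.994 cm.
Applying the thin-lens equation again with f_2 = -16 cm and d_o2 = 22.994 cm gives d_i2 = -9.435 cm.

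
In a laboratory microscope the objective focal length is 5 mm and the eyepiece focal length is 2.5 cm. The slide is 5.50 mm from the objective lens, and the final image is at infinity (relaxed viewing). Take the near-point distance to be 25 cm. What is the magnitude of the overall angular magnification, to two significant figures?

Convert to cm: f_obj = 5 mm = 0.5 cm; d_o = 5.50 mm = 0.55 cm.
Objective: 1/d_i = 1/f_obj - 1/d_o = 1/0.5 - 1/0.55 = 0.18182 cm^-1, so d_i = 5.500 cm.
m_obj = -d_i/d_o = -5.500/0.55 = -10.000.
Eyepiece angular magnification (image at infinity): M_eye = D/f_e = 25/2.5 = 10.000.
Overall M = m_obj x M_eye = (-10.000)(10.000) = -100.00.
|M| = 100.00.

100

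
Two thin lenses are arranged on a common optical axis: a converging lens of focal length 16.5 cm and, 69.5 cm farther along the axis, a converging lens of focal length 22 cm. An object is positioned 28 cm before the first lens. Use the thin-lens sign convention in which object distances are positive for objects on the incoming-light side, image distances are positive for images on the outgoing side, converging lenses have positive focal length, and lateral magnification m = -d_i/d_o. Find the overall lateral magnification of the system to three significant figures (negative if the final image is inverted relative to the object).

First lens: d_i1 = 1/(1/16.5 - 1/28) = 40.174 cm.
m_1 = -(40.174)/28 = -1.4348.
That image sits 29.326 cm in front of the second lens, so d_o2 = 29.326 cm.
Second lens: d_i2 = 1/(1/22 - 1/(29.326)) = 88.065 cm.
m_2 = -(88.065)/(29.326) = -3.0030.
Total m = m_1 x m_2 = (-1.4348)(-3.0030) = 4.3086.

4.31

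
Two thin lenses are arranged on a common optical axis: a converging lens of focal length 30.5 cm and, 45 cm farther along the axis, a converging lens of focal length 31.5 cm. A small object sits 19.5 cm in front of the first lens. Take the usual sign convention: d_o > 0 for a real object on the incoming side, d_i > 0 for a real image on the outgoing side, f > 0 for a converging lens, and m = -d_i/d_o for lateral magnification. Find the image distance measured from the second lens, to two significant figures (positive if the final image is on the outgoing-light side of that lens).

46 cm

First lens: d_i1 = 1/(1/30.5 - 1/19.5) = -54.068 cm.
With d_i1 < 0 the first image is virtual and lies on the object side; the object distance for lens 2 is d_o2 = 45 - (-54.068) = 99.068 cm.
Second lens: d_i2 = 1/(1/31.5 - 1/(99.068)) = 46.185 cm.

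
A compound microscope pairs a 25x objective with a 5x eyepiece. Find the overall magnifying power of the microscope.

125

The overall magnification of a compound microscope is the product of the objective and eyepiece magnifications:
M = M_obj x M_eye = 25 x 5 = 125.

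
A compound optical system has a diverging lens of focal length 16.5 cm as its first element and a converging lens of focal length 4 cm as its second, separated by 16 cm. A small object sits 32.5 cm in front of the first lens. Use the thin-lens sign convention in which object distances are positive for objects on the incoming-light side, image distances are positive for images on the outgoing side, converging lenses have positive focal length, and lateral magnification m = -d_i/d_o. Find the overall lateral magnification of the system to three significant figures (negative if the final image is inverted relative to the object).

-0.0587

Applying the thin-lens equation to the first lens, 1/(-16.5) = 1/32.5 + 1/d_i1, which gives d_i1 = -10.944 cm.
Its lateral magnification is m_1 = -d_i1/d_o1 = -(-10.944)/32.5 = 0.3367.
The intermediate image is virtual, 10.944 cm to the left of lens 1, so d_o2 = L - d_i1 = 16 - (-10.944) = 26.944 cm.
Applying the thin-lens equation again with f_2 = 4 cm and d_o2 = 26.944 cm gives d_i2 = 4.697 cm.
m_2 = -(4.697)/(26.944) = -0.1743.
Total m = m_1 x m_2 = (0.3367)(-0.1743) = -0.0587.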